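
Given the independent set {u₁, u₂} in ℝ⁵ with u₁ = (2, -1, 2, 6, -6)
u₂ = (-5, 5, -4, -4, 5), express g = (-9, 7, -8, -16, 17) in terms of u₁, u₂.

g = -2u₁ + u₂

Solve the system with u₁, u₂ as columns and g as the right-hand side.
Back-substitution yields (a₁, a₂) = (-2, 1).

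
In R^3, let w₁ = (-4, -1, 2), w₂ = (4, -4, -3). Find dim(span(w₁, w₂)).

Apply Gaussian elimination to the matrix whose rows are w₁, w₂.
Reduction leaves 2 leading entries, giving rank 2.

dim = 2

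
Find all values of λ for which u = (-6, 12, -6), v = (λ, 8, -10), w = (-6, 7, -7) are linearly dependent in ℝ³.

The vectors are dependent exactly when the determinant of the matrix with rows u, v, w vanishes.
Cofactor expansion gives det = 42*λ + 348.
This vanishes exactly when λ = -58/7.

λ = -58/7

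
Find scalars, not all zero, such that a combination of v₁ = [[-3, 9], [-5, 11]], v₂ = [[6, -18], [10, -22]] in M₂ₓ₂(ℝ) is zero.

2v₁ + v₂ = 0

Write each element as a vector in ℝ⁴ using {E₁₁, E₁₂, E₂₁, E₂₂}.
Row-reduce the matrix with v₁, v₂ as columns; the null space gives the coefficients.
One solution (up to scaling) is (2, 1).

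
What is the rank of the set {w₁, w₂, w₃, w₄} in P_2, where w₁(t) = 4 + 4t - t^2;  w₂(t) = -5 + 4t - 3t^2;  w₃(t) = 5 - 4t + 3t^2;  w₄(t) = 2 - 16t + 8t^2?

2

Represent each element by its coordinate vector in ℝ³.
Form the matrix with w₁, w₂, w₃, w₄ as columns and reduce.
The echelon form has 2 nonzero rows, so the rank is 2.
(With 4 elements in a 3-dimensional space the rank is at most 3.)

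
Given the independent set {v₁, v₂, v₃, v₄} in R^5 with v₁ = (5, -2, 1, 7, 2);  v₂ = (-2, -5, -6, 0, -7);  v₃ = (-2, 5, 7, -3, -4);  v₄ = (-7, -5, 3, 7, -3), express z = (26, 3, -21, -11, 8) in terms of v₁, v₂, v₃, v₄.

z = v₁ + v₂ - v₃ - 3v₄

Since v₁, v₂, v₃, v₄ are independent, the coefficients expressing z are uniquely determined by a linear system.
Row-reducing the augmented matrix gives the unique coefficients (α₁, …, α₄) = (1, 1, -1, -3).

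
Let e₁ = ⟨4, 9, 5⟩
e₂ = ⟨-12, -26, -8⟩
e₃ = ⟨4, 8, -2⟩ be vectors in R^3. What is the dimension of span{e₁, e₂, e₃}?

dim = 2

Apply Gaussian elimination to the matrix whose rows are e₁, e₂, e₃.
The echelon form has 2 nonzero rows, so the rank is 2.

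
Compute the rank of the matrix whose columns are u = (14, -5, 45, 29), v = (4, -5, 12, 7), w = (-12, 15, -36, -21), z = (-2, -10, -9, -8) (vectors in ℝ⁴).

2

Form the matrix with u, v, w, z as columns and reduce.
There are 2 pivot columns, so rank = 2.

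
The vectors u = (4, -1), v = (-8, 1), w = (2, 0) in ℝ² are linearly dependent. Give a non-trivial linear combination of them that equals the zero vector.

Row-reduce the matrix with u, v, w as columns; the null space gives the coefficients.
A generator of the null space is (1, 1, 2).

u + v + 2w = 0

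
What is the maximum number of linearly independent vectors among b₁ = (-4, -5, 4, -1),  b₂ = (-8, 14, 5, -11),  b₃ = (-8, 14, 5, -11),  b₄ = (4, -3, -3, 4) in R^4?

2

Put the 4×4 matrix [b₁|b₂|b₃|b₄] into echelon form.
Exactly 2 pivots survive; hence the rank is 2.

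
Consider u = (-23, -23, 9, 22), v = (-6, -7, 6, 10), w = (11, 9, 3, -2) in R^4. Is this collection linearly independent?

Place the vectors as rows of a 3×4 matrix and reduce to echelon form.
The reduction yields 2 nonzero rows, so the rank is 2.
Since rank 2 < 3, the set is linearly dependent.
Indeed u - 2v + w = 0.

linearly dependent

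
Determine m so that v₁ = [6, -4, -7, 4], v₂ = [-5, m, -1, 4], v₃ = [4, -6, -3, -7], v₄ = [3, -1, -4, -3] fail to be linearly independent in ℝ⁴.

m = 17

The vectors are dependent exactly when the determinant of the matrix with rows v₁, v₂, v₃, v₄ vanishes.
Expanding, det = 1343 - 79*m.
This vanishes exactly when m = 17.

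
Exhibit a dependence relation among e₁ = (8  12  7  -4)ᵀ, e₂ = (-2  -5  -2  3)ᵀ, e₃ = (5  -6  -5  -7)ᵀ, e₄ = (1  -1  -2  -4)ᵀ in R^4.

e₁ + 3e₂ - e₃ + 3e₄ = 0

Write the vectors as columns of a matrix and find a nonzero vector in its null space.
One solution (up to scaling) is (1, 3, -1, 3).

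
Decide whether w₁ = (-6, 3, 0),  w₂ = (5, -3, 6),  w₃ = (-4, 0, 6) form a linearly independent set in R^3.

Place the vectors as rows of a 3×3 matrix and reduce to echelon form.
The reduction yields 3 nonzero rows, so the rank is 3.
Since rank = 3 (the number of vectors), the set is linearly independent.

linearly independent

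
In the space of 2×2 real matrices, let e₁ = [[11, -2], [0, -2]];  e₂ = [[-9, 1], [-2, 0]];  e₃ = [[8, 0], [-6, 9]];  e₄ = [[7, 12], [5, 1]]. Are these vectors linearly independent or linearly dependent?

Write each element as a coordinate vector in ℝ⁴ using {E₁₁, E₁₂, E₂₁, E₂₂}.
Form the 4×4 matrix with these as columns; its determinant is -4083.
A nonzero determinant means the columns are linearly independent.

linearly independent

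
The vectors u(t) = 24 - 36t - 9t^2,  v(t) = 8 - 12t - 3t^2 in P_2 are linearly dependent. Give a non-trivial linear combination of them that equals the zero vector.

u - 3v = 0

Pass to coordinate vectors relative to the basis {1, t, t^2}.
Solve the homogeneous system with u, v as columns by row-reducing the coefficient matrix.
The free variable yields coefficients (1, -3) (any nonzero multiple also works).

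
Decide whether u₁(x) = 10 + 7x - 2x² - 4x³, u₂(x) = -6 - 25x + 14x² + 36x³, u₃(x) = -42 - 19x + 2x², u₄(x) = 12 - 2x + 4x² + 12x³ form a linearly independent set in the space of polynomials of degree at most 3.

linearly dependent

Write each element as a coordinate vector in ℝ⁴ using {1, x, …, x³}.
Row-reduce the matrix whose columns are u₁, u₂, u₃, u₄.
The reduction yields 2 nonzero rows, so the rank is 2.
Since rank 2 < 4, the set is linearly dependent.
Indeed 9u₁ + u₂ + 2u₃ = 0.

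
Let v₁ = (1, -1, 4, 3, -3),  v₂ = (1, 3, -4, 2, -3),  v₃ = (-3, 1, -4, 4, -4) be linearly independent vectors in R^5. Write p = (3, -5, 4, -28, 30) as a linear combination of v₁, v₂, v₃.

p = -4v₁ - 2v₂ - 3v₃

Write p = α₁v₁ + … + α₃v₃ and equate components.
Row-reducing the augmented matrix gives the unique coefficients (α₁, α₂, α₃) = (-4, -2, -3).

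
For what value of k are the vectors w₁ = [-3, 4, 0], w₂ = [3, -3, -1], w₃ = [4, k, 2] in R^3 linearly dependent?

Place the vectors as rows of a 3×3 matrix; dependence ⇔ determinant zero.
Cofactor expansion gives det = -3*k - 22.
Setting this to zero gives k = -22/3.

k = -22/3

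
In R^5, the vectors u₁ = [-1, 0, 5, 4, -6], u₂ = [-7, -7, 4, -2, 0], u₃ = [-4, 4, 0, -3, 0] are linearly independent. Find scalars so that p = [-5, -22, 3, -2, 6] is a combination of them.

Since u₁, u₂, u₃ are independent, the coefficients expressing p are uniquely determined by a linear system.
Back-substitution yields (c₁, c₂, c₃) = (-1, 2, -2).

p = -u₁ + 2u₂ - 2u₃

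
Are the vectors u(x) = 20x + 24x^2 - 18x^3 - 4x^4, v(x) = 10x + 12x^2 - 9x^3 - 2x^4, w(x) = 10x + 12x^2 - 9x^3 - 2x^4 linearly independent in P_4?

Write each element as a coordinate vector in ℝ⁵ using {1, x, …, x^4}.
Two of the vectors are equal, giving an immediate dependence.

linearly dependent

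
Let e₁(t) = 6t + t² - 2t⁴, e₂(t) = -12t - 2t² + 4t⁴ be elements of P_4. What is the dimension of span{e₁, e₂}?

Pass to coordinate vectors with respect to the basis {1, t, …, t⁴}.
Apply Gaussian elimination to the matrix whose rows are e₁, e₂.
The echelon form has 1 nonzero row, so the rank is 1.

dim = 1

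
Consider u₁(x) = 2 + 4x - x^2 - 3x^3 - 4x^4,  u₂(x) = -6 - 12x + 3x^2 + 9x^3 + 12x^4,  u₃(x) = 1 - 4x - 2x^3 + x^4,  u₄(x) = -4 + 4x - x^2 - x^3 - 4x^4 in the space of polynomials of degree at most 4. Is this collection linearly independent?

Write each element as a coordinate vector in ℝ⁵ using {1, x, …, x^4}.
One vector is a scalar multiple of another, so the set is dependent.

linearly dependent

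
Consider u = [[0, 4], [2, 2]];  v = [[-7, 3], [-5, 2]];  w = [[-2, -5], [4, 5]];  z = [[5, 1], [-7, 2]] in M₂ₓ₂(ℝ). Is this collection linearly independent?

Write each element as a coordinate vector in ℝ⁴ using {E₁₁, E₁₂, E₂₁, E₂₂}.
The matrix [u|v|w|z] has determinant 2936.
A nonzero determinant means the columns are linearly independent.

linearly independent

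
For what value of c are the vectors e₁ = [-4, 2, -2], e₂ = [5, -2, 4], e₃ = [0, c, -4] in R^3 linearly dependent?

The vectors are dependent exactly when the determinant of the matrix with rows e₁, e₂, e₃ vanishes.
Cofactor expansion gives det = 6*c + 8.
Setting this to zero gives c = -4/3.

c = -4/3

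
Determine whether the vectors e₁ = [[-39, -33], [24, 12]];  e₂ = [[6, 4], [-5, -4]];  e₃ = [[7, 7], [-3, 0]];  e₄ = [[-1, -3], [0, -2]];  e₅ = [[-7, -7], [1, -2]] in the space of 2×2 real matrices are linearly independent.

linearly dependent

Write each element as a coordinate vector in ℝ⁴ using {E₁₁, E₁₂, E₂₁, E₂₂}.
There are 5 vectors in a 4-dimensional space, so they cannot be linearly independent.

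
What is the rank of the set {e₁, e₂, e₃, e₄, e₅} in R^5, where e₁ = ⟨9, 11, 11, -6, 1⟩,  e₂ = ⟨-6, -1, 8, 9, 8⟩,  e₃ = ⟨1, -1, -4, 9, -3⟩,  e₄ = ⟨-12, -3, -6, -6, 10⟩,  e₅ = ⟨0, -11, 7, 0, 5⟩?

5

Apply Gaussian elimination to the matrix whose rows are e₁, e₂, e₃, e₄, e₅.
Reduction leaves 5 leading entries, giving rank 5.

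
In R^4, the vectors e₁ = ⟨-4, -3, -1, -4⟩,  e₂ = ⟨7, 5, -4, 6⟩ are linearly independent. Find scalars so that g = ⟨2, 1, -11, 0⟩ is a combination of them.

g = 3e₁ + 2e₂

Write g = α₁e₁ + α₂e₂ and equate components.
Row-reducing the augmented matrix gives the unique coefficients (α₁, α₂) = (3, 2).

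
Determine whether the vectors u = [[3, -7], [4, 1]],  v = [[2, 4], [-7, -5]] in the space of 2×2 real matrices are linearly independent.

linearly independent

Take coordinates with respect to the standard basis {E₁₁, E₁₂, E₂₁, E₂₂}.
Row-reduce the matrix whose columns are u, v.
The reduction yields 2 nonzero rows, so the rank is 2.
Since rank = 2 (the number of vectors), the set is linearly independent.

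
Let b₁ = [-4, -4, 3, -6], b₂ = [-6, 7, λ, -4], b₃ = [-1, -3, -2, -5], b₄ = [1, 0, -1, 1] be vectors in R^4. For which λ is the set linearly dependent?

Dependence holds iff the 4×4 matrix [b₁ b₂ b₃ b₄] is singular.
Cofactor expansion gives det = 64 - 10*λ.
Solving 64 - 10*λ = 0 yields λ = 32/5.

λ = 32/5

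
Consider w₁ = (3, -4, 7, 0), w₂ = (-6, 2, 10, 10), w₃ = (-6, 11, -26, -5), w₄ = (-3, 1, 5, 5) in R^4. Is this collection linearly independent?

linearly dependent

Place the vectors as rows of a 4×4 matrix and reduce to echelon form.
The reduction yields 2 nonzero rows, so the rank is 2.
Since rank 2 < 4, the set is linearly dependent.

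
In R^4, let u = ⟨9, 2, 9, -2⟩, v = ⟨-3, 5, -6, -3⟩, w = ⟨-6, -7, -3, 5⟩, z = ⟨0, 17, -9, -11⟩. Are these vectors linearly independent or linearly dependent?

linearly dependent

Row-reduce the matrix whose columns are u, v, w, z.
The reduction yields 2 nonzero rows, so the rank is 2.
Since rank 2 < 4, the set is linearly dependent.
Indeed u + v + w = 0.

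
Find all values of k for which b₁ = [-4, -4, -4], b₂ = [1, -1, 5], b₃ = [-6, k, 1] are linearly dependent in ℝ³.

The vectors are dependent exactly when the determinant of the matrix with rows b₁, b₂, b₃ vanishes.
Expanding, det = 16*k + 152.
This vanishes exactly when k = -19/2.

k = -19/2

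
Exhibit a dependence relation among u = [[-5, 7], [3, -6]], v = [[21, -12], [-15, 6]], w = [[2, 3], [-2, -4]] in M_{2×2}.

Write each element as a vector in ℝ⁴ using {E₁₁, E₁₂, E₂₁, E₂₂}.
Row-reduce the matrix with u, v, w as columns; the null space gives the coefficients.
A generator of the null space is (3, 1, -3).

3u + v - 3w = 0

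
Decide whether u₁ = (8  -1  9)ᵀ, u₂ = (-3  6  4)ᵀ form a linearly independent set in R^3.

Place the vectors as rows of a 2×3 matrix and reduce to echelon form.
The reduction yields 2 nonzero rows, so the rank is 2.
Since rank = 2 (the number of vectors), the set is linearly independent.

linearly independent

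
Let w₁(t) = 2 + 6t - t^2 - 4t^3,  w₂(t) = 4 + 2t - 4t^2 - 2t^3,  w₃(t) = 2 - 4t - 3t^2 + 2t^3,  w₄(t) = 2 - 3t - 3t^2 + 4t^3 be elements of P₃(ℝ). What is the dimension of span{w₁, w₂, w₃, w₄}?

dim = 3

Pass to coordinate vectors with respect to the basis {1, t, …, t^3}.
Form the matrix with w₁, w₂, w₃, w₄ as columns and reduce.
Reduction leaves 3 leading entries, giving rank 3.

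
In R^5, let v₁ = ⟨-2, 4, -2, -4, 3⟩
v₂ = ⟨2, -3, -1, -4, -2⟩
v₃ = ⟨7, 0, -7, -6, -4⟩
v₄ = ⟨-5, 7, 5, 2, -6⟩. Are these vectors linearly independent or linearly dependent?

Row-reduce the matrix whose columns are v₁, v₂, v₃, v₄.
The reduction yields 4 nonzero rows, so the rank is 4.
Since rank = 4 (the number of vectors), the set is linearly independent.

linearly independent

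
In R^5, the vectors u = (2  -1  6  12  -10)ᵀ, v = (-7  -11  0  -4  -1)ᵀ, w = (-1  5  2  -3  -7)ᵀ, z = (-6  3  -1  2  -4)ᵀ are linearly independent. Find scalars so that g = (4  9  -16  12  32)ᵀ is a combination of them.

Write g = a₁u + … + a₄z and equate components.
The system has the unique solution (a₁, …, a₄) = (-1, -2, -4, 2).

g = -u - 2v - 4w + 2z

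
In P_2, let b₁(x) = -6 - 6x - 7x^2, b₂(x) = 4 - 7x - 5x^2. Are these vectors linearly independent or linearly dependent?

linearly independent

Write each element as a coordinate vector in ℝ³ using {1, x, x^2}.
Row-reduce the matrix whose columns are b₁, b₂.
The reduction yields 2 nonzero rows, so the rank is 2.
Since rank = 2 (the number of vectors), the set is linearly independent.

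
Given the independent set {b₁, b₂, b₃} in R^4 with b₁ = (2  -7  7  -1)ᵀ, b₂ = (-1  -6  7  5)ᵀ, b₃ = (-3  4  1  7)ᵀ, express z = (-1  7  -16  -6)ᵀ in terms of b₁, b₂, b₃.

z = -3b₁ + b₂ - 2b₃

Write z = a₁b₁ + … + a₃b₃ and equate components.
Row-reducing the augmented matrix gives the unique coefficients (a₁, a₂, a₃) = (-3, 1, -2).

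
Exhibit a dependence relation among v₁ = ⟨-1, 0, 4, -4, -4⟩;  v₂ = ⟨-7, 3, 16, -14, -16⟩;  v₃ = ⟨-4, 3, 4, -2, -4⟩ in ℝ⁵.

3v₁ - v₂ + v₃ = 0

Set up α₁v₁ + … + α₃v₃ = 0 and solve the homogeneous system.
The free variable yields coefficients (3, -1, 1) (any nonzero multiple also works).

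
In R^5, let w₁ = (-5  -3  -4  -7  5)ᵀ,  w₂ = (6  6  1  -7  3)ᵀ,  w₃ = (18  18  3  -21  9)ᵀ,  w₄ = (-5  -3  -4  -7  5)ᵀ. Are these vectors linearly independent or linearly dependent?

Two of the vectors are equal, giving an immediate dependence.

linearly dependent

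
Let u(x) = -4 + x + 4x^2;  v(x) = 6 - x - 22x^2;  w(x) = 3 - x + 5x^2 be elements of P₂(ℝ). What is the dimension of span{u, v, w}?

Use coordinates relative to {1, x, x^2}.
Form the matrix with u, v, w as columns and reduce.
Reduction leaves 2 leading entries, giving rank 2.

dim = 2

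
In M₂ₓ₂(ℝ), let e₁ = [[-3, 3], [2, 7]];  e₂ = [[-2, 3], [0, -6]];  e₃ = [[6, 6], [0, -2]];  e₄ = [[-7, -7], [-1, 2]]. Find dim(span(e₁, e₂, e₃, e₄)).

Use coordinates relative to {E₁₁, E₁₂, E₂₁, E₂₂}.
Apply Gaussian elimination to the matrix whose rows are e₁, e₂, e₃, e₄.
There are 4 pivot columns, so rank = 4.

4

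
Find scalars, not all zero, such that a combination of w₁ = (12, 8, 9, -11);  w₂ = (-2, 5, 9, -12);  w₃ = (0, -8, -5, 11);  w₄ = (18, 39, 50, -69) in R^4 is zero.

Solve the homogeneous system with w₁, w₂, w₃, w₄ as columns by row-reducing the coefficient matrix.
One solution (up to scaling) is (2, 3, -1, -1).

2w₁ + 3w₂ - w₃ - w₄ = 0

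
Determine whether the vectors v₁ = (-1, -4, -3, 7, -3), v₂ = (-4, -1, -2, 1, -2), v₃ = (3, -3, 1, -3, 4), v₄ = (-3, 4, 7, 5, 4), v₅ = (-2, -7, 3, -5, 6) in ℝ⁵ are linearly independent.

The matrix [v₁|v₂|v₃|v₄|v₅] has determinant 3789.
A nonzero determinant means the columns are linearly independent.

linearly independent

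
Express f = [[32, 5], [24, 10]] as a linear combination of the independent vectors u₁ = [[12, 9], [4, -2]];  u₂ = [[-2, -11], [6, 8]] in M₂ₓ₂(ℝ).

f = 3u₁ + 2u₂

Take coordinate vectors relative to {E₁₁, E₁₂, E₂₁, E₂₂}.
Set up the augmented matrix [u₁ | u₂ | f] and row-reduce.
The system has the unique solution (c₁, c₂) = (3, 2).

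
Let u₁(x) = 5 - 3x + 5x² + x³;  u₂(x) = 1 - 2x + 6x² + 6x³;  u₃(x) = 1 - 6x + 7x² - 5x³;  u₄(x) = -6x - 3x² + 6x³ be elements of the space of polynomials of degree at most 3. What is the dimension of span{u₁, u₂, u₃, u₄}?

4

Represent each element by its coordinate vector in ℝ⁴.
Form the matrix with u₁, u₂, u₃, u₄ as columns and reduce.
The echelon form has 4 nonzero rows, so the rank is 4.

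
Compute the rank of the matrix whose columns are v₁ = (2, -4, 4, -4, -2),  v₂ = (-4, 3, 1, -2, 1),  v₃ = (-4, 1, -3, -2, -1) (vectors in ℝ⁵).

Row-reduce the 3×5 matrix with these as rows.
The echelon form has 3 nonzero rows, so the rank is 3.

3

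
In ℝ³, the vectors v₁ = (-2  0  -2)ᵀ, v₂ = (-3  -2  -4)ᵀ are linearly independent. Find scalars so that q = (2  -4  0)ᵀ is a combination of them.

q = -4v₁ + 2v₂

Since v₁, v₂ are independent, the coefficients expressing q are uniquely determined by a linear system.
Back-substitution yields (a₁, a₂) = (-4, 2).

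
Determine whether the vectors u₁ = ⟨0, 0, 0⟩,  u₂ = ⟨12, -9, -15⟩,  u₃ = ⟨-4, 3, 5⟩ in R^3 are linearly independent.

linearly dependent

One of the vectors is the zero vector, so the set is linearly dependent.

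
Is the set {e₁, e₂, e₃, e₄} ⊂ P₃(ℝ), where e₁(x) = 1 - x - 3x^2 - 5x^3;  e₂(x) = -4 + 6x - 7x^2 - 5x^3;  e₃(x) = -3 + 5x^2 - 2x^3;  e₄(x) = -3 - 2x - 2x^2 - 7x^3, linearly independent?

Write each element as a coordinate vector in ℝ⁴ using {1, x, …, x^3}.
Form the 4×4 matrix with these as columns; its determinant is -884.
A nonzero determinant means the columns are linearly independent.

linearly independent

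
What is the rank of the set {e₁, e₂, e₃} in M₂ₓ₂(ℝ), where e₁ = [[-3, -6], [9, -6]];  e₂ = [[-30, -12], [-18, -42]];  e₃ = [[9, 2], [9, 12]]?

Use coordinates relative to {E₁₁, E₁₂, E₂₁, E₂₂}.
Apply Gaussian elimination to the matrix whose rows are e₁, e₂, e₃.
There are 2 pivot columns, so rank = 2.

rank 2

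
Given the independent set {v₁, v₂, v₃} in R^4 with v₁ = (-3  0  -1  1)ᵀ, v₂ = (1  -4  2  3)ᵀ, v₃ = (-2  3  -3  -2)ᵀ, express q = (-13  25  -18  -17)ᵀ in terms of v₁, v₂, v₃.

q = v₁ - 4v₂ + 3v₃

Since v₁, v₂, v₃ are independent, the coefficients expressing q are uniquely determined by a linear system.
Row-reducing the augmented matrix gives the unique coefficients (a₁, a₂, a₃) = (1, -4, 3).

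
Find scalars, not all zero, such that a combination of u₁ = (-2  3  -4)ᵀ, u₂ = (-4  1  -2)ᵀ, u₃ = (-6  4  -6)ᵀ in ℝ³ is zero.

Set up α₁u₁ + … + α₃u₃ = 0 and solve the homogeneous system.
A generator of the null space is (1, 1, -1).

u₁ + u₂ - u₃ = 0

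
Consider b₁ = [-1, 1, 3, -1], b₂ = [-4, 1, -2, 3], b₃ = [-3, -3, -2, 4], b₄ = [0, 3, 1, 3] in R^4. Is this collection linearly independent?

linearly independent

Row-reduce the matrix whose columns are b₁, b₂, b₃, b₄.
The reduction yields 4 nonzero rows, so the rank is 4.
Since rank = 4 (the number of vectors), the set is linearly independent.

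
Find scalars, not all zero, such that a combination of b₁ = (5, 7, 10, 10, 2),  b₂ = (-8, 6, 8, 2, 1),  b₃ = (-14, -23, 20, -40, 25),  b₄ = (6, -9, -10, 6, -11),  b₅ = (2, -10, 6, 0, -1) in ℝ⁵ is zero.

Write the vectors as columns of a matrix and find a nonzero vector in its null space.
The free variable yields coefficients (2, 1, 1, 3, -3) (any nonzero multiple also works).

2b₁ + b₂ + b₃ + 3b₄ - 3b₅ = 0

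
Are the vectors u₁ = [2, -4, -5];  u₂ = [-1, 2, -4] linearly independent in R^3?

linearly independent

Place the vectors as rows of a 2×3 matrix and reduce to echelon form.
The reduction yields 2 nonzero rows, so the rank is 2.
Since rank = 2 (the number of vectors), the set is linearly independent.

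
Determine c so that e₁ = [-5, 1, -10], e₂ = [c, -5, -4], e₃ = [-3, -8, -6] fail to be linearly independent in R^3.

Dependence holds iff the 3×3 matrix [e₁ e₂ e₃] is singular.
Expanding, det = 86*c + 172.
Setting this to zero gives c = -2.

c = -2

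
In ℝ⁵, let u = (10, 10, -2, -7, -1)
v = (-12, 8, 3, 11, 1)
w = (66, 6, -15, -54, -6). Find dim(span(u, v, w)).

Form the matrix with u, v, w as columns and reduce.
Reduction leaves 2 leading entries, giving rank 2.

2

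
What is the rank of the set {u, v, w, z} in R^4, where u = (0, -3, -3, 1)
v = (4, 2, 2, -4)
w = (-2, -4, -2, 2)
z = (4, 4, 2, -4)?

4

Apply Gaussian elimination to the matrix whose rows are u, v, w, z.
There are 4 pivot columns, so rank = 4.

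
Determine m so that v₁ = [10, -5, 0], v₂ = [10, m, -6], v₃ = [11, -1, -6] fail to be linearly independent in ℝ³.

Dependence holds iff the 3×3 matrix [v₁ v₂ v₃] is singular.
Expanding, det = -60*m - 30.
This vanishes exactly when m = -1/2.

m = -1/2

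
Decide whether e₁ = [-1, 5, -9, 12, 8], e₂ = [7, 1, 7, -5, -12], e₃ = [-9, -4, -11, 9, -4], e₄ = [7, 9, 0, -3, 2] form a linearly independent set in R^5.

linearly independent

Place the vectors as rows of a 4×5 matrix and reduce to echelon form.
The reduction yields 4 nonzero rows, so the rank is 4.
Since rank = 4 (the number of vectors), the set is linearly independent.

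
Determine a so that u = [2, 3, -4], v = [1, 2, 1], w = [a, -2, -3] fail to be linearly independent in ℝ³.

Dependence holds iff the 3×3 matrix [u v w] is singular.
Expanding, det = 11*a + 9.
This vanishes exactly when a = -9/11.

a = -9/11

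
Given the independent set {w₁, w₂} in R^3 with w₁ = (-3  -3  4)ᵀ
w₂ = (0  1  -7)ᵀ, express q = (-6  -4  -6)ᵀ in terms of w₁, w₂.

Since w₁, w₂ are independent, the coefficients expressing q are uniquely determined by a linear system.
Row-reducing the augmented matrix gives the unique coefficients (c₁, c₂) = (2, 2).

q = 2w₁ + 2w₂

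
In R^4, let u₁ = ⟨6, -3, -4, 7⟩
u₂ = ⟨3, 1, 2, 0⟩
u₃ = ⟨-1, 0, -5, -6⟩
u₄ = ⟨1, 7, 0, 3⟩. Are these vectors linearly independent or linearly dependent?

The matrix [u₁|u₂|u₃|u₄] has determinant -1841.
A nonzero determinant means the columns are linearly independent.

linearly independent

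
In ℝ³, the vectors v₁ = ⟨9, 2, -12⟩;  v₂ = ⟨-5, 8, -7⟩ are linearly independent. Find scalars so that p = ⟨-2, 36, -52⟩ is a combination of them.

Solve the system with v₁, v₂ as columns and p as the right-hand side.
The system has the unique solution (c₁, c₂) = (2, 4).

p = 2v₁ + 4v₂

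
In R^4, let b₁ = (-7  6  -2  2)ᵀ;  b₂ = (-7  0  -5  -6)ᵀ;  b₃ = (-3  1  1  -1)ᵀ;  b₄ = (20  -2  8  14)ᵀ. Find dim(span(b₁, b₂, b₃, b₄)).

dim = 3

Apply Gaussian elimination to the matrix whose rows are b₁, b₂, b₃, b₄.
Reduction leaves 3 leading entries, giving rank 3.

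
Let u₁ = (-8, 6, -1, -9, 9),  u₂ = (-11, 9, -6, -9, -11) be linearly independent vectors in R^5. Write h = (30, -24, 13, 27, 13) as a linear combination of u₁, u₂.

Since u₁, u₂ are independent, the coefficients expressing h are uniquely determined by a linear system.
The system has the unique solution (a₁, a₂) = (-1, -2).

h = -u₁ - 2u₂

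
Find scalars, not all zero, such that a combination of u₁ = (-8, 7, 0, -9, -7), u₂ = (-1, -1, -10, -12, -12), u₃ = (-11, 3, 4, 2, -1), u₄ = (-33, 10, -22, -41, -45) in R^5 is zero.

u₁ + 3u₂ + 2u₃ - u₄ = 0

Write the vectors as columns of a matrix and find a nonzero vector in its null space.
The free variable yields coefficients (1, 3, 2, -1) (any nonzero multiple also works).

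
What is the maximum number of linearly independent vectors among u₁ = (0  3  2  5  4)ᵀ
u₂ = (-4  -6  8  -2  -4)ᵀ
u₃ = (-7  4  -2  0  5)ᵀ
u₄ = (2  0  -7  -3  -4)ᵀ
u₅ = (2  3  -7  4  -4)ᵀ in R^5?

4

Apply Gaussian elimination to the matrix whose rows are u₁, u₂, u₃, u₄, u₅.
The echelon form has 4 nonzero rows, so the rank is 4.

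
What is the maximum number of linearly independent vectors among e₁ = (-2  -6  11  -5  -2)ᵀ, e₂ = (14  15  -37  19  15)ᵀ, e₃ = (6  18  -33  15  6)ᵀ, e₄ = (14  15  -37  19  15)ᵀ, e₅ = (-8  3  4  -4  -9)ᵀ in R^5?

Form the matrix with e₁, e₂, e₃, e₄, e₅ as columns and reduce.
There are 2 pivot columns, so rank = 2.

2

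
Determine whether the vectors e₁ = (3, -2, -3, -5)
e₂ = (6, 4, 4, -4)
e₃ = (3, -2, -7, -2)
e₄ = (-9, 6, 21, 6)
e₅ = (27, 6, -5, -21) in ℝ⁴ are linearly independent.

There are 5 vectors in a 4-dimensional space, so they cannot be linearly independent.

linearly dependent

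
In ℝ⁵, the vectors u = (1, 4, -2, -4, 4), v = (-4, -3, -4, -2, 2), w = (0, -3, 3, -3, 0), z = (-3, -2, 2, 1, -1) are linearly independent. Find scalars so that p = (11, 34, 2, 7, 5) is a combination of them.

Solve the system with u, v, w, z as columns and p as the right-hand side.
Back-substitution yields (a₁, …, a₄) = (4, -4, -4, 3).

p = 4u - 4v - 4w + 3z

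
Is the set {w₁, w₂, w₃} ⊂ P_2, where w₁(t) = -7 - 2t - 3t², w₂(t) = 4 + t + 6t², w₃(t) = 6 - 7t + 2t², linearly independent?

linearly independent

Write each element as a coordinate vector in ℝ³ using {1, t, t²}.
The matrix [w₁|w₂|w₃] has determinant -262.
A nonzero determinant means the columns are linearly independent.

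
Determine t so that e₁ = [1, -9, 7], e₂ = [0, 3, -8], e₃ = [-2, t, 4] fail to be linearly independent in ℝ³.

Place the vectors as rows of a 3×3 matrix; dependence ⇔ determinant zero.
Cofactor expansion gives det = 8*t - 90.
Solving 8*t - 90 = 0 yields t = 45/4.

t = 45/4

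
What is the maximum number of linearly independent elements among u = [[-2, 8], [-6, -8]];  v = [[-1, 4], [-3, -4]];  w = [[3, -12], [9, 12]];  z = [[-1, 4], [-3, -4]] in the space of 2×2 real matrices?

Represent each element by its coordinate vector in ℝ⁴.
Row-reduce the 4×4 matrix with these as rows.
Exactly 1 pivot survives; hence the rank is 1.

1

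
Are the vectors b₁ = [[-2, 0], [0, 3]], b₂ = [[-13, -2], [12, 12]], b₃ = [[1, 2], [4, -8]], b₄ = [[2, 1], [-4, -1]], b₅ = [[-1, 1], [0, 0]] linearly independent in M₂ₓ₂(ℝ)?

Take coordinates with respect to the standard basis {E₁₁, E₁₂, E₂₁, E₂₂}.
There are 5 vectors in a 4-dimensional space, so they cannot be linearly independent.

linearly dependent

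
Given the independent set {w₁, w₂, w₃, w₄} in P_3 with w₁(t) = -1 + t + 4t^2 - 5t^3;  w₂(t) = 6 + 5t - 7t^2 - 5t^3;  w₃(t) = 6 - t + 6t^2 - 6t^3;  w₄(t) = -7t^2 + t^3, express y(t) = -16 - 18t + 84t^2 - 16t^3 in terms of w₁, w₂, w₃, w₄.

Work in coordinates with respect to the standard basis {1, t, …, t^3}.
Set up the augmented matrix [w₁ | w₂ | w₃ | w₄ | y] and row-reduce.
Row-reducing the augmented matrix gives the unique coefficients (a₁, …, a₄) = (4, -4, 2, -4).

y = 4w₁ - 4w₂ + 2w₃ - 4w₄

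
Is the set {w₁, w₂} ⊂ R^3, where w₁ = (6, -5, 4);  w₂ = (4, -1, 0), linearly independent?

linearly independent

Row-reduce the matrix whose columns are w₁, w₂.
The reduction yields 2 nonzero rows, so the rank is 2.
Since rank = 2 (the number of vectors), the set is linearly independent.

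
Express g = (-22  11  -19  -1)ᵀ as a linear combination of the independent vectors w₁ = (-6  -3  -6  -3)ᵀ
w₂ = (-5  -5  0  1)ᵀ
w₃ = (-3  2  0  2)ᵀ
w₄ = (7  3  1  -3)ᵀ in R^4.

g = 3w₁ - 3w₂ + 4w₃ - w₄

Since w₁, w₂, w₃, w₄ are independent, the coefficients expressing g are uniquely determined by a linear system.
The system has the unique solution (α₁, …, α₄) = (3, -3, 4, -1).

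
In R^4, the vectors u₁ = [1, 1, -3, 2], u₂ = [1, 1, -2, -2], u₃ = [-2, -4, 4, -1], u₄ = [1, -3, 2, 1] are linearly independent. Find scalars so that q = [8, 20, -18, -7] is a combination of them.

Since u₁, u₂, u₃, u₄ are independent, the coefficients expressing q are uniquely determined by a linear system.
Back-substitution yields (c₁, …, c₄) = (-2, 3, -4, -1).

q = -2u₁ + 3u₂ - 4u₃ - u₄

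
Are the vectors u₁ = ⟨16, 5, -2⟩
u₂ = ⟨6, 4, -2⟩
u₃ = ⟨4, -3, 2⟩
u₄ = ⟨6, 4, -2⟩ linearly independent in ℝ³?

linearly dependent

There are 4 vectors in a 3-dimensional space, so they cannot be linearly independent.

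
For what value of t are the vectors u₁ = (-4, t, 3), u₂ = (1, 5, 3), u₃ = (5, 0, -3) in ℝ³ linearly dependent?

t = 5/6

The set is linearly dependent precisely when det[u₁; u₂; u₃] = 0.
Expanding, det = 18*t - 15.
Solving 18*t - 15 = 0 yields t = 5/6.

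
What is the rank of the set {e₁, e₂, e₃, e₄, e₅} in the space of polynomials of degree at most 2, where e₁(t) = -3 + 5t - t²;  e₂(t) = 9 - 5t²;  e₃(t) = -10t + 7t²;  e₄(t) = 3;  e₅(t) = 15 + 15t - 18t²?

rank 3

Use coordinates relative to {1, t, t²}.
Row-reduce the 5×3 matrix with these as rows.
There are 3 pivot columns, so rank = 3.
(With 5 elements in a 3-dimensional space the rank is at most 3.)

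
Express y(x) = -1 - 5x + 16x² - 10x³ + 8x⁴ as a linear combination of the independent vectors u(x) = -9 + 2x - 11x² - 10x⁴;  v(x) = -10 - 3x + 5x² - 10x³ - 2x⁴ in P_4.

Identify each element with its coordinate vector in ℝ⁵ via {1, x, …, x⁴}.
Write y = a₁u + a₂v and equate components.
The system has the unique solution (a₁, a₂) = (-1, 1).

y = -u + v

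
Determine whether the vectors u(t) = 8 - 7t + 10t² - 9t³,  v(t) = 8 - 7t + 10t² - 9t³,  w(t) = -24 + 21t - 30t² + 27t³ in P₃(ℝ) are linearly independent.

Write each element as a coordinate vector in ℝ⁴ using {1, t, …, t³}.
Two of the vectors are equal, giving an immediate dependence.

linearly dependent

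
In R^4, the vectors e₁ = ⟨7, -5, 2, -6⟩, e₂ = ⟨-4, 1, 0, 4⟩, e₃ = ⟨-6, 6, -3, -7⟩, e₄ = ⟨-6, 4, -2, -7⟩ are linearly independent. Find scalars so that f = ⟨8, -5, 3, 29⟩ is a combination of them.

Write f = c₁e₁ + … + c₄e₄ and equate components.
Back-substitution yields (c₁, …, c₄) = (-2, -1, -1, -2).

f = -2e₁ - e₂ - e₃ - 2e₄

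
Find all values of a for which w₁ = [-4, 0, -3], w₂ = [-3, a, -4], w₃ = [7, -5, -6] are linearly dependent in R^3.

a = -7/9

Dependence holds iff the 3×3 matrix [w₁ w₂ w₃] is singular.
Expanding, det = 45*a + 35.
Setting this to zero gives a = -7/9.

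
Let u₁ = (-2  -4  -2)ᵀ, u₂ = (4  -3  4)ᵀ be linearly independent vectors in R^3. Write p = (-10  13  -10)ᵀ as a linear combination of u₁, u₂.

p = -u₁ - 3u₂

Solve the system with u₁, u₂ as columns and p as the right-hand side.
Back-substitution yields (a₁, a₂) = (-1, -3).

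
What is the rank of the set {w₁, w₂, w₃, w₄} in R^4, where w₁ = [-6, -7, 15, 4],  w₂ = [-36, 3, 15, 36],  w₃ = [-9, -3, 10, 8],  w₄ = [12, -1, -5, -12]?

Row-reduce the 4×4 matrix with these as rows.
The echelon form has 2 nonzero rows, so the rank is 2.

rank 2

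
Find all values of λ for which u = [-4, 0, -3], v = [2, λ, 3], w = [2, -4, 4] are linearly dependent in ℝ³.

Dependence holds iff the 3×3 matrix [u v w] is singular.
Expanding, det = -10*λ - 24.
Setting this to zero gives λ = -12/5.

λ = -12/5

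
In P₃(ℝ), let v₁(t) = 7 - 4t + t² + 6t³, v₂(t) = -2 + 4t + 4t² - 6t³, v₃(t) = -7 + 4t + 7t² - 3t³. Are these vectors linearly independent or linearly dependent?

Take coordinates with respect to the standard basis {1, t, …, t³}.
Place the vectors as rows of a 3×4 matrix and reduce to echelon form.
The reduction yields 3 nonzero rows, so the rank is 3.
Since rank = 3 (the number of vectors), the set is linearly independent.

linearly independent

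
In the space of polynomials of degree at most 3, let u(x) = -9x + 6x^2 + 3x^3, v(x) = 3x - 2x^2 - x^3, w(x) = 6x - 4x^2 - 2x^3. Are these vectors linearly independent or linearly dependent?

linearly dependent

Take coordinates with respect to the standard basis {1, x, …, x^3}.
One vector is a scalar multiple of another, so the set is dependent.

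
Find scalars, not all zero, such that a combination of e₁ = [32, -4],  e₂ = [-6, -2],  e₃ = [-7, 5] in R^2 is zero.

e₁ + 3e₂ + 2e₃ = 0

Write the vectors as columns of a matrix and find a nonzero vector in its null space.
One solution (up to scaling) is (1, 3, 2).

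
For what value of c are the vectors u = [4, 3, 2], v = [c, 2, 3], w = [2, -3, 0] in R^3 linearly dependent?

c = 23/3

The set is linearly dependent precisely when det[u; v; w] = 0.
The determinant works out to 46 - 6*c.
Solving 46 - 6*c = 0 yields c = 23/3.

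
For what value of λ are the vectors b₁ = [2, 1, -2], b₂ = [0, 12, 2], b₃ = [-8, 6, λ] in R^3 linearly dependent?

λ = 29/3

Dependence holds iff the 3×3 matrix [b₁ b₂ b₃] is singular.
Expanding, det = 24*λ - 232.
Solving 24*λ - 232 = 0 yields λ = 29/3.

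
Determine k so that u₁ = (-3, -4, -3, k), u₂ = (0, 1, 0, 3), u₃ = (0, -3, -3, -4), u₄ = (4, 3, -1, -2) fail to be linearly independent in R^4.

k = 5/2

Dependence holds iff the 4×4 matrix [u₁ u₂ u₃ u₄] is singular.
The determinant works out to 12*k - 30.
Solving 12*k - 30 = 0 yields k = 5/2.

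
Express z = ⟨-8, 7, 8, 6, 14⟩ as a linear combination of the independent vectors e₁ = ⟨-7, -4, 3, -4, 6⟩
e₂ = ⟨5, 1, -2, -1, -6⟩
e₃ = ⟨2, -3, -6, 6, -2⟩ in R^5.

Solve the system with e₁, e₂, e₃ as columns and z as the right-hand side.
The system has the unique solution (α₁, α₂, α₃) = (-2, -4, -1).

z = -2e₁ - 4e₂ - e₃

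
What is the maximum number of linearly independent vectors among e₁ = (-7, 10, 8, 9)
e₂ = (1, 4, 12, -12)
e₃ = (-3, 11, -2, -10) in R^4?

Put the 4×3 matrix [e₁|e₂|e₃] into echelon form.
The echelon form has 3 nonzero rows, so the rank is 3.

3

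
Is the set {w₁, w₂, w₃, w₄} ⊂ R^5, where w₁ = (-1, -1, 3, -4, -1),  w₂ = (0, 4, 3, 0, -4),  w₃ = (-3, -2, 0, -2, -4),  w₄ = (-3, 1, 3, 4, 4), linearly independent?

linearly independent

Row-reduce the matrix whose columns are w₁, w₂, w₃, w₄.
The reduction yields 4 nonzero rows, so the rank is 4.
Since rank = 4 (the number of vectors), the set is linearly independent.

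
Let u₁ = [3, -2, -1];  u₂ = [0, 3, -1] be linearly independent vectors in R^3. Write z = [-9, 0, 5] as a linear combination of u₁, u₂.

Since u₁, u₂ are independent, the coefficients expressing z are uniquely determined by a linear system.
Row-reducing the augmented matrix gives the unique coefficients (a₁, a₂) = (-3, -2).

z = -3u₁ - 2u₂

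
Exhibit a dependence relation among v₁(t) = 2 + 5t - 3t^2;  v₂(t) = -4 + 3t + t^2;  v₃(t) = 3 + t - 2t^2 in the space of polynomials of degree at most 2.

Pass to coordinate vectors relative to the basis {1, t, t^2}.
Solve the homogeneous system with v₁, v₂, v₃ as columns by row-reducing the coefficient matrix.
A generator of the null space is (1, -1, -2).

v₁ - v₂ - 2v₃ = 0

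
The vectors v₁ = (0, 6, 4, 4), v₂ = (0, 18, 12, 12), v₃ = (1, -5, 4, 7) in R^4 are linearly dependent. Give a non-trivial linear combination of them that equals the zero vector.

Write the vectors as columns of a matrix and find a nonzero vector in its null space.
A generator of the null space is (3, -1, 0).

3v₁ - v₂ = 0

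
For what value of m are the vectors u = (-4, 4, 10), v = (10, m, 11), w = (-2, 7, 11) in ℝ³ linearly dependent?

Place the vectors as rows of a 3×3 matrix; dependence ⇔ determinant zero.
The determinant works out to 480 - 24*m.
This vanishes exactly when m = 20.

m = 20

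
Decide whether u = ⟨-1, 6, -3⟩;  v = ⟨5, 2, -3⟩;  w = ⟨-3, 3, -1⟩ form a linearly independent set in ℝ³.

linearly independent

Place the vectors as rows of a 3×3 matrix and reduce to echelon form.
The reduction yields 3 nonzero rows, so the rank is 3.
Since rank = 3 (the number of vectors), the set is linearly independent.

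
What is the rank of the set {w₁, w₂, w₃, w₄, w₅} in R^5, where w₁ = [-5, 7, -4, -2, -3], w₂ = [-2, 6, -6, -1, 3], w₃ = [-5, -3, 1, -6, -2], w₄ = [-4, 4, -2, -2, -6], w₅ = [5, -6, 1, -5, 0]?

Put the 5×5 matrix [w₁|w₂|w₃|w₄|w₅] into echelon form.
There are 5 pivot columns, so rank = 5.

rank 5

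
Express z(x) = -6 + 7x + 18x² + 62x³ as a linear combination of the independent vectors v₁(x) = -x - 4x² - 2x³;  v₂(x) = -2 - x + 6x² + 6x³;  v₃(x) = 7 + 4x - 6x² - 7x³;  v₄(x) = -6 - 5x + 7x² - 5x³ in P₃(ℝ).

Identify each element with its coordinate vector in ℝ⁴ via {1, x, …, x³}.
Set up the augmented matrix [v₁ | v₂ | v₃ | v₄ | z] and row-reduce.
The system has the unique solution (a₁, …, a₄) = (-4, 1, -4, -4).

z = -4v₁ + v₂ - 4v₃ - 4v₄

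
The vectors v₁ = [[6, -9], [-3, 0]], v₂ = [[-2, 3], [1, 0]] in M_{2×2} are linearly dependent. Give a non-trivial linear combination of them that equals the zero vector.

v₁ + 3v₂ = 0

Write each element as a vector in ℝ⁴ using {E₁₁, E₁₂, E₂₁, E₂₂}.
Row-reduce the matrix with v₁, v₂ as columns; the null space gives the coefficients.
A generator of the null space is (1, 3).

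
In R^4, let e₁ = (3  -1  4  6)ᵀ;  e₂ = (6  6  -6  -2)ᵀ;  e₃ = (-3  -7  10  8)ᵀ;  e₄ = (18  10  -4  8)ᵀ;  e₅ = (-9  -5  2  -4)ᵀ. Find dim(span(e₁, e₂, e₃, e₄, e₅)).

2

Row-reduce the 5×4 matrix with these as rows.
Reduction leaves 2 leading entries, giving rank 2.
(With 5 elements in a 4-dimensional space the rank is at most 4.)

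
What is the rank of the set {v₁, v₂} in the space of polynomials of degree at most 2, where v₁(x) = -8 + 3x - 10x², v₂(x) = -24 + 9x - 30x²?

Pass to coordinate vectors with respect to the basis {1, x, x²}.
Form the matrix with v₁, v₂ as columns and reduce.
Reduction leaves 1 leading entry, giving rank 1.

rank 1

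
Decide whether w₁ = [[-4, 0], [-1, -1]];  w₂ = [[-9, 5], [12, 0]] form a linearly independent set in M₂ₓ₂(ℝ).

Take coordinates with respect to the standard basis {E₁₁, E₁₂, E₂₁, E₂₂}.
Row-reduce the matrix whose columns are w₁, w₂.
The reduction yields 2 nonzero rows, so the rank is 2.
Since rank = 2 (the number of vectors), the set is linearly independent.

linearly independent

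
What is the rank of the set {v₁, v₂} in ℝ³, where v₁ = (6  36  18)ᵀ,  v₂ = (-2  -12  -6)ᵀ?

Put the 3×2 matrix [v₁|v₂] into echelon form.
There is 1 pivot column, so rank = 1.

rank 1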